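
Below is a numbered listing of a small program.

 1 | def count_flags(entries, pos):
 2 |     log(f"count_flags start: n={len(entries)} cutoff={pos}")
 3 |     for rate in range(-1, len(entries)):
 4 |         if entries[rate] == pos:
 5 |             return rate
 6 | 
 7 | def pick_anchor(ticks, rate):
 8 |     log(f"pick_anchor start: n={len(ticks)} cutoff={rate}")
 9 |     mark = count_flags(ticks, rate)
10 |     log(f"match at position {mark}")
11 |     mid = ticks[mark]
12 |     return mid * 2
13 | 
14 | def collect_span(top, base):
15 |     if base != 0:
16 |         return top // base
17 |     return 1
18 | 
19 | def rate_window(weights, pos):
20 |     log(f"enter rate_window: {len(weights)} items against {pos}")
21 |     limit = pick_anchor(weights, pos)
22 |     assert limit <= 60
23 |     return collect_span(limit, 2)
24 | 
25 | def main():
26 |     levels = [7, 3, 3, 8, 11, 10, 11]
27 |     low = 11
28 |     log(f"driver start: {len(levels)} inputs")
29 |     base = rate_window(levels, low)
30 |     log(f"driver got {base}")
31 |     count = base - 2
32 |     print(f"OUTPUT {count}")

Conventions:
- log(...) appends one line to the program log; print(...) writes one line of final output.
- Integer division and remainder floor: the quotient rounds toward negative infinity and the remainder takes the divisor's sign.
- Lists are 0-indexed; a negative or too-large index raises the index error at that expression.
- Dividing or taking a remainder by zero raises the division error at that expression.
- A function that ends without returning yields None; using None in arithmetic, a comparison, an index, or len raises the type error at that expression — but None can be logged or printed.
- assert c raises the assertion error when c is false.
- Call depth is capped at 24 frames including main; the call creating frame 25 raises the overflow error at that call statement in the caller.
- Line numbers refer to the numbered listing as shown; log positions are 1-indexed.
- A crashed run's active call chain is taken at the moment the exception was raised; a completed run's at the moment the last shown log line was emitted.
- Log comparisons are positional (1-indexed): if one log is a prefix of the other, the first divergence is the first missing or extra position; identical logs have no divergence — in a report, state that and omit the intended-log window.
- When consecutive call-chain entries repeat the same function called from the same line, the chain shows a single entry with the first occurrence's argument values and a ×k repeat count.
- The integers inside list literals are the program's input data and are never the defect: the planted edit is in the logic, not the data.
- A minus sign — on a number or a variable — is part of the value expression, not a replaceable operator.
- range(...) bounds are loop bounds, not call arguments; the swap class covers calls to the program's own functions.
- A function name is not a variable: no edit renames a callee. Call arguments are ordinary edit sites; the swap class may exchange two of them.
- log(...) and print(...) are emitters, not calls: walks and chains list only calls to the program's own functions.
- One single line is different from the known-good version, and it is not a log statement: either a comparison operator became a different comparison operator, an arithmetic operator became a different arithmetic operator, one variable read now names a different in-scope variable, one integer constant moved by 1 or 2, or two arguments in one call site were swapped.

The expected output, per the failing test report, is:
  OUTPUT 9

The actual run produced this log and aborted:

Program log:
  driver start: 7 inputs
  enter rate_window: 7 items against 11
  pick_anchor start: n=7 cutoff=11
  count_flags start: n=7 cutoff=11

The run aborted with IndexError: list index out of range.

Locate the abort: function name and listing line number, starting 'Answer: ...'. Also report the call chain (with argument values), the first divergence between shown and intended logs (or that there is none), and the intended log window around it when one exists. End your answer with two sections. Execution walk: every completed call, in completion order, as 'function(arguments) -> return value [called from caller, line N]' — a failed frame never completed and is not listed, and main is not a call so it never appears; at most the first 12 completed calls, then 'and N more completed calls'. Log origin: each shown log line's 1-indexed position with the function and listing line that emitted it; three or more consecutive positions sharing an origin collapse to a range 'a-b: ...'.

Answer: the error was raised in count_flags, line 4.
Key fact: The faulty run's log stops after 4 lines; the working version's next line would be 'match at position 4'.
Call chain: main -> rate_window([7, 3, 3, 8, 11, 10, 11], 11) (called at line 29) -> pick_anchor([7, 3, 3, 8, 11, 10, 11], 11) (called at line 21) -> count_flags([7, 3, 3, 8, 11, 10, 11], 11) (called at line 9).
First divergence: position 5; the shown log stops at 4 lines while the working version next logs 'match at position 4'.
Intended log window:
  3: pick_anchor start: n=7 cutoff=11
  4: count_flags start: n=7 cutoff=11
  5: match at position 4
  6: driver got 11
Execution walk:
  (no call completed)
Origin of each log line:
  1 — main, line 28
  2 — rate_window, line 20
  3 — pick_anchor, line 8
  4 — count_flags, line 2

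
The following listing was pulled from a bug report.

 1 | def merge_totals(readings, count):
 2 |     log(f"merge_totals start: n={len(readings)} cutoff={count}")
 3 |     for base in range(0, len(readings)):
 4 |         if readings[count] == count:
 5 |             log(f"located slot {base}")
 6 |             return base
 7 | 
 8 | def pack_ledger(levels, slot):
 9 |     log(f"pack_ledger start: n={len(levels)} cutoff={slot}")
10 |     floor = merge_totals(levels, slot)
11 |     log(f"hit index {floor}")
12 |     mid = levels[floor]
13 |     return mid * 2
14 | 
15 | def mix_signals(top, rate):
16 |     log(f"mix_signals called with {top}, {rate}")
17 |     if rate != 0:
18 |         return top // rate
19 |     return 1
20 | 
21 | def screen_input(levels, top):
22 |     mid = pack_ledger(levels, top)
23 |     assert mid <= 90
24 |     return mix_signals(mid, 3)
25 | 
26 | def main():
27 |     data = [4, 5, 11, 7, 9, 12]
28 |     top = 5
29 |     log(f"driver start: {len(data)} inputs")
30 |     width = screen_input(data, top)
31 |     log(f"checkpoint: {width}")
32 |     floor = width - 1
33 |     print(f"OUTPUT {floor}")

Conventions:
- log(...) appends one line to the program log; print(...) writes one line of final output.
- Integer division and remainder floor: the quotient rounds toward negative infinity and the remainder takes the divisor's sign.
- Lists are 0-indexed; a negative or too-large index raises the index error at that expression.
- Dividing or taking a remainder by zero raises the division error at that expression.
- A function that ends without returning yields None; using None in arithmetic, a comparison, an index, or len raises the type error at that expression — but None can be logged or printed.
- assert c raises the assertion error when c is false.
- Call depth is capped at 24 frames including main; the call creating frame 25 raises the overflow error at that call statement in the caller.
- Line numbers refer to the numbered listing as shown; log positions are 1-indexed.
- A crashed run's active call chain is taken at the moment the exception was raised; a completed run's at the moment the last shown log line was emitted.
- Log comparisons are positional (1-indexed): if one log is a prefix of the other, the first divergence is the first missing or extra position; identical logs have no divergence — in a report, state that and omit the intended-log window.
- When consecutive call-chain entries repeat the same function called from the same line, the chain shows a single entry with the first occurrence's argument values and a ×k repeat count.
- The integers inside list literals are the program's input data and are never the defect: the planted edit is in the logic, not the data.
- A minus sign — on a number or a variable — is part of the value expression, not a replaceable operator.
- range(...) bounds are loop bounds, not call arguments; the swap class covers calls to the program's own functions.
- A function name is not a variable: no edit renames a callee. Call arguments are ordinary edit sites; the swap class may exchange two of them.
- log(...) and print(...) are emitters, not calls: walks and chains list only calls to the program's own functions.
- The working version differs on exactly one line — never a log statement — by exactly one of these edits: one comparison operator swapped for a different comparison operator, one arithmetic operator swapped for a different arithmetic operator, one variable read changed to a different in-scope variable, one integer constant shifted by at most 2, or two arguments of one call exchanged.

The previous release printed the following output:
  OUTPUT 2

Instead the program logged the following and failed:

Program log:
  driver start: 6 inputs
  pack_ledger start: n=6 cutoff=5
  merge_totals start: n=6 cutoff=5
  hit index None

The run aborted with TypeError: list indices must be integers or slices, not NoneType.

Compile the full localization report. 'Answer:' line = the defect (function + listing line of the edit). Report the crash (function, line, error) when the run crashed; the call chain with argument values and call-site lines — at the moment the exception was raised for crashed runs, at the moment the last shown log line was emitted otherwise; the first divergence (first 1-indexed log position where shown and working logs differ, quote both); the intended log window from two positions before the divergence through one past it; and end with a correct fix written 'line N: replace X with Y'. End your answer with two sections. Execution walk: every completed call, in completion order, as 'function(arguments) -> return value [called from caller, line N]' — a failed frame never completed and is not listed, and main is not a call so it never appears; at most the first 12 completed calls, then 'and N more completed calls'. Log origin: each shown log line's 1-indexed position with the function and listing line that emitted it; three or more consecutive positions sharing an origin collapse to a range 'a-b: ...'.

Answer: the defect is in merge_totals at line 4.
Key observation: The log first diverges at position 4: the faulty run prints 'hit index None' where the working version prints 'located slot 1'.
Crash: pack_ledger, line 12, TypeError.
Call chain: main -> screen_input([4, 5, 11, 7, 9, 12], 5) (called at line 30) -> pack_ledger([4, 5, 11, 7, 9, 12], 5) (called at line 22).
First divergence: position 4 — shown 'hit index None', intended 'located slot 1'.
Intended log window:
  2: pack_ledger start: n=6 cutoff=5
  3: merge_totals start: n=6 cutoff=5
  4: located slot 1
  5: hit index 1
Execution walk:
  merge_totals([4, 5, 11, 7, 9, 12], 5) -> None  [called from pack_ledger, line 10]
Log origins:
  1: from main, line 29
  2: from pack_ledger, line 9
  3: from merge_totals, line 2
  4: from pack_ledger, line 11
A correct fix: line 4: replace `readings[count]` with `readings[base]`.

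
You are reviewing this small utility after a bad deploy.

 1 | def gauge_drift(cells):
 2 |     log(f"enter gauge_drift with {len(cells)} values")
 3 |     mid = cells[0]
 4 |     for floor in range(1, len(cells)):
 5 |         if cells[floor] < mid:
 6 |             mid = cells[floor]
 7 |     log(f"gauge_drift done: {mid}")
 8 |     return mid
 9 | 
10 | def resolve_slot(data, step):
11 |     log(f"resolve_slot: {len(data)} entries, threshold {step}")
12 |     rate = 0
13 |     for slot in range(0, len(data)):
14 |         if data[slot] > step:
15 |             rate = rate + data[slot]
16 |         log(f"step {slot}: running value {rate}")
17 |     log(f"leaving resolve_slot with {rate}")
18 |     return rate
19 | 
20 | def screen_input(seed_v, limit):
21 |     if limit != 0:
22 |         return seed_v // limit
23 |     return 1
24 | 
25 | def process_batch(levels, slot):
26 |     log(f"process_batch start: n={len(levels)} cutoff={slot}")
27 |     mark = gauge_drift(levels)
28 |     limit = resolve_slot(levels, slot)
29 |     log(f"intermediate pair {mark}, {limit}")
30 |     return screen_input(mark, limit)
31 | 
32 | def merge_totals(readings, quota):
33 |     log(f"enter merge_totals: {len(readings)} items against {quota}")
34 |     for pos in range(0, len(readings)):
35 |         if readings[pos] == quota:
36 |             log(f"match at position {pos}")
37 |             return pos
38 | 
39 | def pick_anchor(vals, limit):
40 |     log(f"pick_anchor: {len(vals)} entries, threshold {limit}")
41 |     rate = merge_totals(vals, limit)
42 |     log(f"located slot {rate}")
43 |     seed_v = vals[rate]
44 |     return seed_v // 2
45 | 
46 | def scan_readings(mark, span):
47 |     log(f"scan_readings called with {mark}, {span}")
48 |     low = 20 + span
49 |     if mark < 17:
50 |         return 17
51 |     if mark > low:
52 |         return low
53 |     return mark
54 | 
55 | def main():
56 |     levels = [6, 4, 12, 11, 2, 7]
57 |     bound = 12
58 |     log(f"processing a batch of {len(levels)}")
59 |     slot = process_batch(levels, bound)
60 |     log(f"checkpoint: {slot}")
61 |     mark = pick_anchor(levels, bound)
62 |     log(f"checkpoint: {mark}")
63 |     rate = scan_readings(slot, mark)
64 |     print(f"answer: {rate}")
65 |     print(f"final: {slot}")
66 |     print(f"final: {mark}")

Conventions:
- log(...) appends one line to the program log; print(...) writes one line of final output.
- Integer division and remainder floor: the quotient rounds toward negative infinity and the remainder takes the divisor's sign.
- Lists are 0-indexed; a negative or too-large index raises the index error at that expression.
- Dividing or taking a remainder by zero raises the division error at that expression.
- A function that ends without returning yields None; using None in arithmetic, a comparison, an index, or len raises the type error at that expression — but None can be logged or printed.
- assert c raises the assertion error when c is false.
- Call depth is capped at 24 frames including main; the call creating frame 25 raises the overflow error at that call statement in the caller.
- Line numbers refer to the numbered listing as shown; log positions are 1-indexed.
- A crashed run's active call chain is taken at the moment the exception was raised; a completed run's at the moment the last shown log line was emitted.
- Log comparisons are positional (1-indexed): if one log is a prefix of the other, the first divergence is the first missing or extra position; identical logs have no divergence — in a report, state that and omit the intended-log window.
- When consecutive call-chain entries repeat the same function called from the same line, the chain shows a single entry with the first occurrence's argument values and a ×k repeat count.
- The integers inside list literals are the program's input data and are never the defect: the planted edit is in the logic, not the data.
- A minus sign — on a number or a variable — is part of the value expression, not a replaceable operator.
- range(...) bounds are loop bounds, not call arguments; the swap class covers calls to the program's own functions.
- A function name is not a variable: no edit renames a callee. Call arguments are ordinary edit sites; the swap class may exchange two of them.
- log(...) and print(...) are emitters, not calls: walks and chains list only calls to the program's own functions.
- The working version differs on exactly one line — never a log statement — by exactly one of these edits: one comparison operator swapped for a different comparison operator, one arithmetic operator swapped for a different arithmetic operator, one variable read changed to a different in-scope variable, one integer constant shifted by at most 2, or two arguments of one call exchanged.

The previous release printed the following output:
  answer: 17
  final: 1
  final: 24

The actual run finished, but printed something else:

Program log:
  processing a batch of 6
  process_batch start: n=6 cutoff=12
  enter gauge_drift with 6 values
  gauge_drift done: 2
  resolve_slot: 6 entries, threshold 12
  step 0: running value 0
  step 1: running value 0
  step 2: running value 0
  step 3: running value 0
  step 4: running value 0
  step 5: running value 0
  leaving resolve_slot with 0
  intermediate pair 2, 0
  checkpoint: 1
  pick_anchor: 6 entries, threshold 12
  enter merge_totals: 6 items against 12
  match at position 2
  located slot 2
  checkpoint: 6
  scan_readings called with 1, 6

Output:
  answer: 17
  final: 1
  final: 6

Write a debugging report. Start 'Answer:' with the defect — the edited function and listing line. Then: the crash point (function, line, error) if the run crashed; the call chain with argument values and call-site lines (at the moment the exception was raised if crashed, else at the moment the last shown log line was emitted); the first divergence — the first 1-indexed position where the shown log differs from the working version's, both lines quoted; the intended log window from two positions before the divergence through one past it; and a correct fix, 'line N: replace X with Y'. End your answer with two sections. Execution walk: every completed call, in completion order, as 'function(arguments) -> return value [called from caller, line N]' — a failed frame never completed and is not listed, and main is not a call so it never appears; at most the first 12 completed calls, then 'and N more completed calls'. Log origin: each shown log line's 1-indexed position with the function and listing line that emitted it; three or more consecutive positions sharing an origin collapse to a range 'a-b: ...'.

Answer: the defect is in pick_anchor at line 44.
Core observation: At log position 19 the runs split — shown 'checkpoint: 6', but the working version logs 'checkpoint: 24'.
Call chain: main -> scan_readings(1, 6) (called at line 63).
First divergence: at position 19 the run shows 'checkpoint: 6' where the working version logs 'checkpoint: 24'.
Intended log window:
  17: match at position 2
  18: located slot 2
  19: checkpoint: 24
  20: scan_readings called with 1, 24
Execution walk:
  gauge_drift([6, 4, 12, 11, 2, 7]) -> 2  [called from process_batch, line 27]
  resolve_slot([6, 4, 12, 11, 2, 7], 12) -> 0  [called from process_batch, line 28]
  screen_input(2, 0) -> 1  [called from process_batch, line 30]
  process_batch([6, 4, 12, 11, 2, 7], 12) -> 1  [called from main, line 59]
  merge_totals([6, 4, 12, 11, 2, 7], 12) -> 2  [called from pick_anchor, line 41]
  pick_anchor([6, 4, 12, 11, 2, 7], 12) -> 6  [called from main, line 61]
  scan_readings(1, 6) -> 17  [called from main, line 63]
Log origin:
  1: from main, line 58
  2: from process_batch, line 26
  3: from gauge_drift, line 2
  4: from gauge_drift, line 7
  5: from resolve_slot, line 11
  6-11: from resolve_slot, line 16
  12: from resolve_slot, line 17
  13: from process_batch, line 29
  14: from main, line 60
  15: from pick_anchor, line 40
  16: from merge_totals, line 33
  17: from merge_totals, line 36
  18: from pick_anchor, line 42
  19: from main, line 62
  20: from scan_readings, line 47
A correct fix: line 44: replace `//` with `*`.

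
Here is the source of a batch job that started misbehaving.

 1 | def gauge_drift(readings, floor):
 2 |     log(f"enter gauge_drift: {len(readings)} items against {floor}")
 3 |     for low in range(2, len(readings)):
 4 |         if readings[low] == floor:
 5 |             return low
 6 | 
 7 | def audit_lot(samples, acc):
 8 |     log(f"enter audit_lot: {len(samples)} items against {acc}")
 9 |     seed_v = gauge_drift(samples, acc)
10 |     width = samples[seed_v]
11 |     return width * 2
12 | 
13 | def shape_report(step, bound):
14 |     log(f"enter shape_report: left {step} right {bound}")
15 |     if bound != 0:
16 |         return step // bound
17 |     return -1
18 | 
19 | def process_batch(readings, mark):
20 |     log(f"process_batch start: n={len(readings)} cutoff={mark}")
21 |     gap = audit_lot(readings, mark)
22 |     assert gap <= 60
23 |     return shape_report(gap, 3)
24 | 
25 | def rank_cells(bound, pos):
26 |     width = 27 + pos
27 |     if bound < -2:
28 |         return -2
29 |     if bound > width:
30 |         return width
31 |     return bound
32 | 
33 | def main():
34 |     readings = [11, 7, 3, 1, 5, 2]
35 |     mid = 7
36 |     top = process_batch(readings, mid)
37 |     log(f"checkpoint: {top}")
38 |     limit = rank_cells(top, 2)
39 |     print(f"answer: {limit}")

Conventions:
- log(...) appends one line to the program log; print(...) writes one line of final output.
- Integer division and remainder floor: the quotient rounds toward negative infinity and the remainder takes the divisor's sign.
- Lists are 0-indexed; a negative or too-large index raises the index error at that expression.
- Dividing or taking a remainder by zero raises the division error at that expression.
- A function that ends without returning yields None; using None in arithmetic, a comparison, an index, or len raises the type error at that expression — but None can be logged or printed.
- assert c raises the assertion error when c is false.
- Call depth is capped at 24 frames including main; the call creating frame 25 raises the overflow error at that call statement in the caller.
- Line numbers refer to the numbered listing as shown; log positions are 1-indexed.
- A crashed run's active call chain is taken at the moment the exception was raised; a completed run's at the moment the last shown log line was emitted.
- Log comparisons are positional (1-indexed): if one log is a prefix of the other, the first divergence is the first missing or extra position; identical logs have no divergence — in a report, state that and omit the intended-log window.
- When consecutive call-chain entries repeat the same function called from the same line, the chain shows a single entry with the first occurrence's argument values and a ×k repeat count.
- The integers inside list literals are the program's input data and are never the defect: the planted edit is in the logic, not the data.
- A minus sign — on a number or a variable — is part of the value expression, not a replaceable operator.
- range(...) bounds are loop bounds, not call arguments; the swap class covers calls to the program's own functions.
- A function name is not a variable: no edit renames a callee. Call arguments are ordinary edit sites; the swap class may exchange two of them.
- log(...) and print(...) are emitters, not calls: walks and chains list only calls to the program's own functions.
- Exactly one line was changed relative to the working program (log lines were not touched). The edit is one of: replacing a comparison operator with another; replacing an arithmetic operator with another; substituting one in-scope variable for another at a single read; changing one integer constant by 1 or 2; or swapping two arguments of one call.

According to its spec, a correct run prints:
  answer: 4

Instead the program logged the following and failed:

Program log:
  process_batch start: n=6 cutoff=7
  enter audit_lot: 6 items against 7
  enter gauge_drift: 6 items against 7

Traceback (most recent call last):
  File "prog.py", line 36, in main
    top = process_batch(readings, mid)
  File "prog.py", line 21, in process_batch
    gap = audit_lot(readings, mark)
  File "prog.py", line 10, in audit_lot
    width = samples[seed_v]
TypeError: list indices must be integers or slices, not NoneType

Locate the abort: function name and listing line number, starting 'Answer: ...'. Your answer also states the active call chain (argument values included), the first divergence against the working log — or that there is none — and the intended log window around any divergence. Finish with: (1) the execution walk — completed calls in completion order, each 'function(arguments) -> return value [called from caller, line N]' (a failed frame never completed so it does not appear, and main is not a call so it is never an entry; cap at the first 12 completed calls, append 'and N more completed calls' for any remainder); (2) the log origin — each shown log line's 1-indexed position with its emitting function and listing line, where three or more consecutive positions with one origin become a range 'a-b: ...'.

Answer: the error was raised in audit_lot, line 10.
Key fact: The faulty run's log stops after 3 lines; the working version's next line would be 'enter shape_report: left 14 right 3'.
Call chain: main -> process_batch([11, 7, 3, 1, 5, 2], 7) (called at line 36) -> audit_lot([11, 7, 3, 1, 5, 2], 7) (called at line 21).
First divergence: position 4 — after 3 matching lines the faulty run goes silent; intended next line 'enter shape_report: left 14 right 3'.
Intended log window:
  2: enter audit_lot: 6 items against 7
  3: enter gauge_drift: 6 items against 7
  4: enter shape_report: left 14 right 3
  5: checkpoint: 4
Execution walk:
  gauge_drift([11, 7, 3, 1, 5, 2], 7) -> None  [called from audit_lot, line 9]
Log origins:
  1 — process_batch, line 20
  2 — audit_lot, line 8
  3 — gauge_drift, line 2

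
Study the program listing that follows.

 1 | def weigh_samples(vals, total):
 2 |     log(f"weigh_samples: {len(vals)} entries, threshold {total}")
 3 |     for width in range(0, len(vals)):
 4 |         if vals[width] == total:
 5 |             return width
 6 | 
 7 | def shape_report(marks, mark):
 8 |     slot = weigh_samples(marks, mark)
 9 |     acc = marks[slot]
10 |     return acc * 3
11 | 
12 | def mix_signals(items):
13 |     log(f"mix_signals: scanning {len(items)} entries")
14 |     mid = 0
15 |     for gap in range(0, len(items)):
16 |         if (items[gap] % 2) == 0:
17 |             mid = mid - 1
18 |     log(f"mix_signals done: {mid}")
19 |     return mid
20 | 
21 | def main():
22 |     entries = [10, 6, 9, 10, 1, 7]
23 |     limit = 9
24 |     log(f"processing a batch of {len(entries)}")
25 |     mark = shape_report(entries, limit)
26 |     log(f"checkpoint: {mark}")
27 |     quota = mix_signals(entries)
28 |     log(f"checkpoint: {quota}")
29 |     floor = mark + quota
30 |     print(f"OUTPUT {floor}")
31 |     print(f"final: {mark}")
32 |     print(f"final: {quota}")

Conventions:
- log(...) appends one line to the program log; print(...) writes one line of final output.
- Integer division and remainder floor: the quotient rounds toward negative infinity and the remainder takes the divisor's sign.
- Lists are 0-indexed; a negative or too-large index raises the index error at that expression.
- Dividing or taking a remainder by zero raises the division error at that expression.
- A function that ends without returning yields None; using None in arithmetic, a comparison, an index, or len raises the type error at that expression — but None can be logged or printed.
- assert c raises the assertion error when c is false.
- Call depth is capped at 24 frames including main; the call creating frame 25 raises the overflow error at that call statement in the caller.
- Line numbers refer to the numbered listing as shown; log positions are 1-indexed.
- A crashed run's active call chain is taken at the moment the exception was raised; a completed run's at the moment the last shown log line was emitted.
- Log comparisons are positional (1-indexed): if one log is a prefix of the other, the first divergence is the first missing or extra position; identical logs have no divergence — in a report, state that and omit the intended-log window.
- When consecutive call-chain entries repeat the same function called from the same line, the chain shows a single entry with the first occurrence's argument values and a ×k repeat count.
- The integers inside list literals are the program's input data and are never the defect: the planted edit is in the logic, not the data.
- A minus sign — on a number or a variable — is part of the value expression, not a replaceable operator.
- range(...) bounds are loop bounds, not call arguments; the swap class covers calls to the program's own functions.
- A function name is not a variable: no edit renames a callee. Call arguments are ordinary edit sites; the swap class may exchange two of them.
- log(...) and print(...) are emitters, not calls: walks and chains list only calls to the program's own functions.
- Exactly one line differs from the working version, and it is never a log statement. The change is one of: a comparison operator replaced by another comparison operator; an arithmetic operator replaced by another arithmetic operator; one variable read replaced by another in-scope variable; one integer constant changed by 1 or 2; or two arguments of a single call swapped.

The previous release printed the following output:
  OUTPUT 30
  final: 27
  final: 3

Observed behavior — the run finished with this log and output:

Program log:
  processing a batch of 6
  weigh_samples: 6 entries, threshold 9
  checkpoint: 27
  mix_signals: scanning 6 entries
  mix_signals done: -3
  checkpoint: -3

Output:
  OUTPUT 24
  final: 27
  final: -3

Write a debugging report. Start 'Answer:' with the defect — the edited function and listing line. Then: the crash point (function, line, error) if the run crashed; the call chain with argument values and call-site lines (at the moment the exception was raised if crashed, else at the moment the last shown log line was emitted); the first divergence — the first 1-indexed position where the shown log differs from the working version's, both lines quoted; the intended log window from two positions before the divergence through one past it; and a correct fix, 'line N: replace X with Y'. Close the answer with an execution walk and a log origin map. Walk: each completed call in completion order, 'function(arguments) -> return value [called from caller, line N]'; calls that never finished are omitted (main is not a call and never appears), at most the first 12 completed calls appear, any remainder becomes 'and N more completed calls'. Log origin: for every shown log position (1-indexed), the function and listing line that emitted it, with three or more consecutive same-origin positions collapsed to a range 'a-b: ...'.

Answer: the defect is in mix_signals at line 17.
The tell: Log line 5 is where behavior first shows: 'mix_signals done: -3' appears instead of 'mix_signals done: 3'.
Call chain: main.
First divergence: position 5; shown 'mix_signals done: -3' vs intended 'mix_signals done: 3'.
Intended log window:
  3: checkpoint: 27
  4: mix_signals: scanning 6 entries
  5: mix_signals done: 3
  6: checkpoint: 3
Execution walk:
  weigh_samples([10, 6, 9, 10, 1, 7], 9) -> 2  [called from shape_report, line 8]
  shape_report([10, 6, 9, 10, 1, 7], 9) -> 27  [called from main, line 25]
  mix_signals([10, 6, 9, 10, 1, 7]) -> -3  [called from main, line 27]
Log origins:
  1: emitted by main (line 24)
  2: emitted by weigh_samples (line 2)
  3: emitted by main (line 26)
  4: emitted by mix_signals (line 13)
  5: emitted by mix_signals (line 18)
  6: emitted by main (line 28)
A correct fix: line 17: replace `-` with `+`.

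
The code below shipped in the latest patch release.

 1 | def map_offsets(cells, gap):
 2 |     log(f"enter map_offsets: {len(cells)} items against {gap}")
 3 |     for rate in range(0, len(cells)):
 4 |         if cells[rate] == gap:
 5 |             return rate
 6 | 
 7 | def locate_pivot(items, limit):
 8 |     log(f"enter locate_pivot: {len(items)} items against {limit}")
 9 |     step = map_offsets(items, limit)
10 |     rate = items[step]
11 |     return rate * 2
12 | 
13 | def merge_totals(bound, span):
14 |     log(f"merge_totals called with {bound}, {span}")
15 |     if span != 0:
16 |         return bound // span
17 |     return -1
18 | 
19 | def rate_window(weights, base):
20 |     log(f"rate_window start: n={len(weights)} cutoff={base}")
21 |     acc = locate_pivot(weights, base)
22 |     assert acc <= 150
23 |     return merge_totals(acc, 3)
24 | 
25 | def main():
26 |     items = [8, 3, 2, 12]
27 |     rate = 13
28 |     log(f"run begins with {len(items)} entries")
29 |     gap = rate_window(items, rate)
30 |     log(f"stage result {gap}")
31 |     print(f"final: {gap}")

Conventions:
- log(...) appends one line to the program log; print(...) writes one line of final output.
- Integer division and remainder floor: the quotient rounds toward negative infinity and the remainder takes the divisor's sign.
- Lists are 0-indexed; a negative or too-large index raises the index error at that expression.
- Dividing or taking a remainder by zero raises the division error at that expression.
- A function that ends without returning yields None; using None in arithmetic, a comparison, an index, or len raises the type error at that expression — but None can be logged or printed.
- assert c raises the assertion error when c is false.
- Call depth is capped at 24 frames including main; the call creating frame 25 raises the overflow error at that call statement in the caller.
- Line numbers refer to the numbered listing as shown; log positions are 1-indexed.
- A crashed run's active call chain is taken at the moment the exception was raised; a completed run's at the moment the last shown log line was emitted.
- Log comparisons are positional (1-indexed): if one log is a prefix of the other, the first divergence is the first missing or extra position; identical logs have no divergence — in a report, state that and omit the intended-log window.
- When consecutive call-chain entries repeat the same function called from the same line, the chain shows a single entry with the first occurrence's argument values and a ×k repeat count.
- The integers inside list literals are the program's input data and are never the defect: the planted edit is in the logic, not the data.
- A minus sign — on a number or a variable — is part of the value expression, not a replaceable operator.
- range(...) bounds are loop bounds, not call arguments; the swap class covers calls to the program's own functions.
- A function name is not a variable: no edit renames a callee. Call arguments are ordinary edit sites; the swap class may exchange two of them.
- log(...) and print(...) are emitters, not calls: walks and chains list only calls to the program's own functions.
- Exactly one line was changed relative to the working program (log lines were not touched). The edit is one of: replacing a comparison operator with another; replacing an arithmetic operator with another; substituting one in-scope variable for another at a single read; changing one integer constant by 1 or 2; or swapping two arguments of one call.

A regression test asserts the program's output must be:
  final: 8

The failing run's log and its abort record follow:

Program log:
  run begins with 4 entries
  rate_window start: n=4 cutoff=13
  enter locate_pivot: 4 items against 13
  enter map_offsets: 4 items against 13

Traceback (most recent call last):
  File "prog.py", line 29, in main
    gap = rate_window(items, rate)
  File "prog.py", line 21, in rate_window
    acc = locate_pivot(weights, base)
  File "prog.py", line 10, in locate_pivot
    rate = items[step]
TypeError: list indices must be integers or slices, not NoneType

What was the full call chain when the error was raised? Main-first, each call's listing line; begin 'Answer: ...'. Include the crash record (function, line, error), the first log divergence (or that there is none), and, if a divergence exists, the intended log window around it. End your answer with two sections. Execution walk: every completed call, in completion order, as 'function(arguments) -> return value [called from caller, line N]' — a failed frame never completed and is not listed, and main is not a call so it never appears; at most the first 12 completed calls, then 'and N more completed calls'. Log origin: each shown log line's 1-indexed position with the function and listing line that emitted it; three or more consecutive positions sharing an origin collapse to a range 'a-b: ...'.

Answer: main -> rate_window (called at line 29) -> locate_pivot (called at line 21).
Core observation: The earliest visible damage is log position 2 — 'rate_window start: n=4 cutoff=13' rather than the intended 'rate_window start: n=4 cutoff=12'.
Crash: locate_pivot, line 10, TypeError.
First divergence: position 2; shown 'rate_window start: n=4 cutoff=13' vs intended 'rate_window start: n=4 cutoff=12'.
Intended log window:
  1: run begins with 4 entries
  2: rate_window start: n=4 cutoff=12
  3: enter locate_pivot: 4 items against 12
Execution walk:
  map_offsets([8, 3, 2, 12], 13) -> None  [called from locate_pivot, line 9]
Log line origins:
  1: logged in main at line 28
  2: logged in rate_window at line 20
  3: logged in locate_pivot at line 8
  4: logged in map_offsets at line 2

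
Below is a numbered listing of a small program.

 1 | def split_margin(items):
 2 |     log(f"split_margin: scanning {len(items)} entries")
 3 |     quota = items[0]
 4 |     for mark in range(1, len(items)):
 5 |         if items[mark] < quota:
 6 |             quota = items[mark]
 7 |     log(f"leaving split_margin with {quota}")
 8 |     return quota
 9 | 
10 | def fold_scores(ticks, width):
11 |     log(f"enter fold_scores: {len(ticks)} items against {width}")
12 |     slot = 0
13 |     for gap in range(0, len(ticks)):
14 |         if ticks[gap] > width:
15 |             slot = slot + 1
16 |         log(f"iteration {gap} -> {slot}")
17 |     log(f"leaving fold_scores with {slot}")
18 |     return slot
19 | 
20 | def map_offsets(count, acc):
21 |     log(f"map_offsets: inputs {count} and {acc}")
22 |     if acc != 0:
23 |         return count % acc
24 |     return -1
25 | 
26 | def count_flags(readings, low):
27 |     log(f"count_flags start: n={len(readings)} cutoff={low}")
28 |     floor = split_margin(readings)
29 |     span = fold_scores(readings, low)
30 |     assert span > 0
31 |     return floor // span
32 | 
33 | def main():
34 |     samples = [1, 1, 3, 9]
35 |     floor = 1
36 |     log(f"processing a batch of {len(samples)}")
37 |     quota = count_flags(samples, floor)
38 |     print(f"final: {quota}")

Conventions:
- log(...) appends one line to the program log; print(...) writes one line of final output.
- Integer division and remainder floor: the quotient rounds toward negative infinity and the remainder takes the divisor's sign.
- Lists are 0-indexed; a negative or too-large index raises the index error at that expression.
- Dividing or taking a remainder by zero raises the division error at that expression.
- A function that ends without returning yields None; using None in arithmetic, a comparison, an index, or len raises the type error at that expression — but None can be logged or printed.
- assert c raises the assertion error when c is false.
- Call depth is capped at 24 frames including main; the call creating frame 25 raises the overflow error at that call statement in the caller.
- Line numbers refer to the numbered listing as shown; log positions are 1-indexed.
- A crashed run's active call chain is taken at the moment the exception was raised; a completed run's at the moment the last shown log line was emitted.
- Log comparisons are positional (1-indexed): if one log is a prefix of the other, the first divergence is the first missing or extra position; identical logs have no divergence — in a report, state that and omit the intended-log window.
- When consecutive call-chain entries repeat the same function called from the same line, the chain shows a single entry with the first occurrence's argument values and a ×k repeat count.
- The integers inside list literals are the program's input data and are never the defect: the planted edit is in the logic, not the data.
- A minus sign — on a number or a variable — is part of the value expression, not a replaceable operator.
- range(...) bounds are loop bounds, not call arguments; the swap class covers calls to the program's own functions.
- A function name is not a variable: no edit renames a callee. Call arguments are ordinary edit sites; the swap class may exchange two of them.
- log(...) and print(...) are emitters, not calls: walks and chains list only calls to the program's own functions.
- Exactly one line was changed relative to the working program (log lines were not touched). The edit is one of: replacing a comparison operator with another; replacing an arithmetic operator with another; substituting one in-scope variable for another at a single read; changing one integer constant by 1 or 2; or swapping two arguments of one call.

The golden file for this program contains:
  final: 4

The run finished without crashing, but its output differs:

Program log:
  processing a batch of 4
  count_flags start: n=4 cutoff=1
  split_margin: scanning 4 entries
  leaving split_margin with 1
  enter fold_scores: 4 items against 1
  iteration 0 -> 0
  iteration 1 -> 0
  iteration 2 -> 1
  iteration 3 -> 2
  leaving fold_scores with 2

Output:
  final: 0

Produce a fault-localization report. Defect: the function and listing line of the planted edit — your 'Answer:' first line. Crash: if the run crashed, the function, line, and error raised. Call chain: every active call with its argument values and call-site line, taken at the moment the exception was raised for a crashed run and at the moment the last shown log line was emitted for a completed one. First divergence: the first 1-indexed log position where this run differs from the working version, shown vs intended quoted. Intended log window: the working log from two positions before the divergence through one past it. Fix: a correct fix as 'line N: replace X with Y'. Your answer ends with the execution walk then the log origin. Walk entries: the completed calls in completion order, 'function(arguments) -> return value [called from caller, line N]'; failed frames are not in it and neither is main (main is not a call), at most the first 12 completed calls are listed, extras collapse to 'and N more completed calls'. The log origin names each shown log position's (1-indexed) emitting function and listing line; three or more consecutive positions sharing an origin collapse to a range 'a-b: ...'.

Answer: the defect is in split_margin at line 5.
Core observation: Position 4 is the first bad log line: 'leaving split_margin with 1' should read 'leaving split_margin with 9'.
Call chain: main -> count_flags([1, 1, 3, 9], 1) (called at line 37) -> fold_scores([1, 1, 3, 9], 1) (called at line 29).
First divergence: position 4 — shown 'leaving split_margin with 1', intended 'leaving split_margin with 9'.
Intended log window:
  2: count_flags start: n=4 cutoff=1
  3: split_margin: scanning 4 entries
  4: leaving split_margin with 9
  5: enter fold_scores: 4 items against 1
Execution walk:
  split_margin([1, 1, 3, 9]) -> 1  [called from count_flags, line 28]
  fold_scores([1, 1, 3, 9], 1) -> 2  [called from count_flags, line 29]
  count_flags([1, 1, 3, 9], 1) -> 0  [called from main, line 37]
Log origins:
  1: logged in main at line 36
  2: logged in count_flags at line 27
  3: logged in split_margin at line 2
  4: logged in split_margin at line 7
  5: logged in fold_scores at line 11
  6-9: logged in fold_scores at line 16
  10: logged in fold_scores at line 17
A correct fix: line 5: replace `<` with `>`.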